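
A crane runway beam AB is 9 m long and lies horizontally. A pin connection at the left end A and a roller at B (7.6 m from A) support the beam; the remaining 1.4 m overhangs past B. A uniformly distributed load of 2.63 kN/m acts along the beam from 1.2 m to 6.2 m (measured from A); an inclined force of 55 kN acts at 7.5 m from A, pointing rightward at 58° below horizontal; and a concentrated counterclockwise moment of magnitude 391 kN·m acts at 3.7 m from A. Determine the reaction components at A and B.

A_x = -29.15 kN, A_y = 58.81 kN, B_y = 0.9835 kN

Resultant of the distributed load: 2.63 × 5 = 13.15 kN at 3.7 m from A.
Taking moments about A: B_y·7.6 − (2.63·5)·3.7 − 55·sin58°·7.5 + 391 = 0 → B_y = 7.47484/7.6 = 0.983532 ≈ 0.9835 kN.
ΣF_y = 0: A_y + 0.983532 − 2.63·5 − 55·sin58° = 0 → A_y = 58.81 kN.
ΣF_x = 0: A_x + 55·cos58° = 0 → A_x = -29.15 kN.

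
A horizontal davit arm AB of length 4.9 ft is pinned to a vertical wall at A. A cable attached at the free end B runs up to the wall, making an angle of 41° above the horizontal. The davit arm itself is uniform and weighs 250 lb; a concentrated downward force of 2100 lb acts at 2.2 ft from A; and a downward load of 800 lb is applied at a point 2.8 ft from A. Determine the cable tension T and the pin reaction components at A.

T = 2324 lb, A_x = 1754 lb, A_y = 1625 lb

ΣM about A: T·sin41°·4.9 − 250·2.45 − 2100·2.2 − 800·2.8 = 0 → T = 7472.5/(4.9·0.656059) = 2324.49 ≈ 2324 lb.
ΣF_x = 0: A_x − T·cos41° = 0 → A_x = 2324.49 × 0.75471 = 1754 lb.
ΣF_y = 0: A_y + T·sin41° − 250 − 2100 − 800 = 0 → A_y = 3150 − 2324.49 × 0.656059 = 1625 lb.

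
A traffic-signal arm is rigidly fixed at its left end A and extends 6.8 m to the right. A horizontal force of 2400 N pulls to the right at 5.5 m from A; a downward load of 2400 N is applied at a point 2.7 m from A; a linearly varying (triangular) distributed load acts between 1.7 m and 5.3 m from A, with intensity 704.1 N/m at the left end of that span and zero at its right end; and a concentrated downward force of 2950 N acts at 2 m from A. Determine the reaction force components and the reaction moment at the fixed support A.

Resultant of the triangular load: ½ × 704.1 × 3.6 = 1267.38 N, acting at 2.9 m from A (one-third of the span from the peak).
ΣF_x = 0: A_x + 2400 = 0 → A_x = -2400 N.
ΣF_y = 0: A_y − 2400 − ½·704.1·3.6 − 2950 = 0 → A_y = 6617 N.
ΣM about A: M_A − 2400·2.7 − (½·704.1·3.6)·2.9 − 2950·2 = 0 → M_A = 16060 N·m.

A_x = -2400 N, A_y = 6617 N, M_A = 16060 N·m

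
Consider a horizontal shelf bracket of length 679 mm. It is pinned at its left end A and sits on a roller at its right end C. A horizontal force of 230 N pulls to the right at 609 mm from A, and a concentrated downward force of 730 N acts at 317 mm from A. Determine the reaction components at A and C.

A_x = -230.0 N, A_y = 389.2 N, C_y = 340.8 N

Moments about A: C_y·679 − 730·317 = 0 → C_y = 231410/679 = 340.81 ≈ 340.8 N.
ΣF_y = 0: A_y + 340.81 − 730 = 0 → A_y = 389.2 N.
ΣF_x = 0: A_x + 230 = 0 → A_x = -230.0 N.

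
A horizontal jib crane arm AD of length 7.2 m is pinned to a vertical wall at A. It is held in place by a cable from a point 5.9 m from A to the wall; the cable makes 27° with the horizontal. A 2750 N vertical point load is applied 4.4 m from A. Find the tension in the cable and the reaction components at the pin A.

T = 4517 N, A_x = 4025 N, A_y = 699.2 N

ΣM about A: T·sin27°·5.9 − 2750·4.4 = 0 → T = 12100/(5.9·0.45399) = 4517.38 ≈ 4517 N.
ΣF_x = 0: A_x − T·cos27° = 0 → A_x = 4517.38 × 0.891007 = 4025 N.
ΣF_y = 0: A_y + T·sin27° − 2750 = 0 → A_y = 2750 − 4517.38 × 0.45399 = 699.2 N.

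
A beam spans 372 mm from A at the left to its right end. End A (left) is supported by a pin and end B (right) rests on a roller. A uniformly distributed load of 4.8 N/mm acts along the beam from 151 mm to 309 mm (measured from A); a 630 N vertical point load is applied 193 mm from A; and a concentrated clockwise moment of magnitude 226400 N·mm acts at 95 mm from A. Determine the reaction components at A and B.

Resultant of the distributed load: 4.8 × 158 = 758.4 N at 230 mm from A.
Taking moments about A: B_y·372 − (4.8·158)·230 − 630·193 − 226400 = 0 → B_y = 522422/372 = 1404.36 ≈ 1404 N.
ΣF_y = 0: A_y + 1404.36 − 4.8·158 − 630 = 0 → A_y = -15.96 N.
ΣF_x = 0: no horizontal applied forces, so A_x = 0.

A_x = 0, A_y = -15.96 N, B_y = 1404 N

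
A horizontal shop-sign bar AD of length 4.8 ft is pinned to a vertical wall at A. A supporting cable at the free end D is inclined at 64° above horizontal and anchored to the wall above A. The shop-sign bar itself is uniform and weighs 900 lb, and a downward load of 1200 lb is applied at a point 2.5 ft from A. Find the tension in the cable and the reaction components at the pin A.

ΣM about A: T·sin64°·4.8 − 900·2.4 − 1200·2.5 = 0 → T = 5160/(4.8·0.898794) = 1196.05 ≈ 1196 lb.
ΣF_x = 0: A_x − T·cos64° = 0 → A_x = 1196.05 × 0.438371 = 524.3 lb.
ΣF_y = 0: A_y + T·sin64° − 900 − 1200 = 0 → A_y = 2100 − 1196.05 × 0.898794 = 1025 lb.

T = 1196 lb, A_x = 524.3 lb, A_y = 1025 lb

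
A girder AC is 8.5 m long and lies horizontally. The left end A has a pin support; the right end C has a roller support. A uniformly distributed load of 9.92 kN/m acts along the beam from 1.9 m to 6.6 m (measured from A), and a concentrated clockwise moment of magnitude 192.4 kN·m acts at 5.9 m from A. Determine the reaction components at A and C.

A_x = 0, A_y = 0.6767 kN, C_y = 45.95 kN

Resultant of the distributed load: 9.92 × 4.7 = 46.624 kN at 4.25 m from A.
Taking moments about A: C_y·8.5 − (9.92·4.7)·4.25 − 192.4 = 0 → C_y = 390.552/8.5 = 45.9473 ≈ 45.95 kN.
ΣF_y = 0: A_y + 45.9473 − 9.92·4.7 = 0 → A_y = 0.6767 kN.
ΣF_x = 0: no horizontal applied forces, so A_x = 0.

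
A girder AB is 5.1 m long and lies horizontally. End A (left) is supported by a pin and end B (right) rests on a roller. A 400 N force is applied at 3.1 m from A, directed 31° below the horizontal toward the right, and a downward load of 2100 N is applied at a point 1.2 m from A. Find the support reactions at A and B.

Moments about A: B_y·5.1 − 400·sin31°·3.1 − 2100·1.2 = 0 → B_y = 3158.65/5.1 = 619.343 ≈ 619.3 N.
ΣF_y = 0: A_y + 619.343 − 400·sin31° − 2100 = 0 → A_y = 1687 N.
ΣF_x = 0: A_x + 400·cos31° = 0 → A_x = -342.9 N.

A_x = -342.9 N, A_y = 1687 N, B_y = 619.3 N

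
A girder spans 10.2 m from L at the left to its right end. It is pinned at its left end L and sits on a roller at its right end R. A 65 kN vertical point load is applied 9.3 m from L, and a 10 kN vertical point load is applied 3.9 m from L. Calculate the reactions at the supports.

ΣM about L: R_y·10.2 − 65·9.3 − 10·3.9 = 0 → R_y = 643.5/10.2 = 63.0882 ≈ 63.09 kN.
ΣF_y = 0: L_y + 63.0882 − 65 − 10 = 0 → L_y = 11.91 kN.
ΣF_x = 0: no horizontal applied forces, so L_x = 0.

L_x = 0, L_y = 11.91 kN, R_y = 63.09 kN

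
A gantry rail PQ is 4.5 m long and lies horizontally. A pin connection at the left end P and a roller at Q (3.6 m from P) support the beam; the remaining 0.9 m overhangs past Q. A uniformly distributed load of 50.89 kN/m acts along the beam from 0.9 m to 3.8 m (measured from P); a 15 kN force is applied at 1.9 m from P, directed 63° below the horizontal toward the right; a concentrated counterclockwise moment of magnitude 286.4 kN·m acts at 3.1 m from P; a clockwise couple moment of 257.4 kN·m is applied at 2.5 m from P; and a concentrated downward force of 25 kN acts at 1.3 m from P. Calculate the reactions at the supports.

Resultant of the distributed load: 50.89 × 2.9 = 147.581 kN at 2.35 m from P.
Moments about P: Q_y·3.6 − (50.89·2.9)·2.35 − 15·sin63°·1.9 + 286.4 − 257.4 − 25·1.3 = 0 → Q_y = 375.709/3.6 = 104.364 ≈ 104.4 kN.
ΣF_y = 0: P_y + 104.364 − 50.89·2.9 − 15·sin63° − 25 = 0 → P_y = 81.58 kN.
ΣF_x = 0: P_x + 15·cos63° = 0 → P_x = -6.810 kN.

P_x = -6.810 kN, P_y = 81.58 kN, Q_y = 104.4 kN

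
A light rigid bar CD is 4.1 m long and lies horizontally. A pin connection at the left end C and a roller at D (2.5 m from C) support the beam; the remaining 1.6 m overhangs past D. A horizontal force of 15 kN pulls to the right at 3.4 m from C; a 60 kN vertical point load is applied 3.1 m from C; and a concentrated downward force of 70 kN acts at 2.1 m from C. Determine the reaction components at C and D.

ΣM about C: D_y·2.5 − 60·3.1 − 70·2.1 = 0 → D_y = 333/2.5 = 133.2 kN.
ΣF_y = 0: C_y + 133.2 − 60 − 70 = 0 → C_y = -3.200 kN.
ΣF_x = 0: C_x + 15 = 0 → C_x = -15.00 kN.

C_x = -15.00 kN, C_y = -3.200 kN, D_y = 133.2 kN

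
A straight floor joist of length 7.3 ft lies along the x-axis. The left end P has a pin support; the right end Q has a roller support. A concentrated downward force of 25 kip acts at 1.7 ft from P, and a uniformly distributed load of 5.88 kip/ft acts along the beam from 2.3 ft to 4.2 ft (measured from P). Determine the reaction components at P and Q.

Resultant of the distributed load: 5.88 × 1.9 = 11.172 kip at 3.25 ft from P.
Taking moments about P: Q_y·7.3 − 25·1.7 − (5.88·1.9)·3.25 = 0 → Q_y = 78.809/7.3 = 10.7958 ≈ 10.80 kip.
ΣF_y = 0: P_y + 10.7958 − 25 − 5.88·1.9 = 0 → P_y = 25.38 kip.
ΣF_x = 0: no horizontal applied forces, so P_x = 0.

P_x = 0, P_y = 25.38 kip, Q_y = 10.80 kip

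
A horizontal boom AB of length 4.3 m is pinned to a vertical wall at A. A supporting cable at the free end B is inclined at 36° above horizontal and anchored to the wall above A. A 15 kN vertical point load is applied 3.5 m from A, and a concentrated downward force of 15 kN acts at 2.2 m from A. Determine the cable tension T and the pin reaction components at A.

ΣM about A: T·sin36°·4.3 − 15·3.5 − 15·2.2 = 0 → T = 85.5/(4.3·0.587785) = 33.8282 ≈ 33.83 kN.
ΣF_x = 0: A_x − T·cos36° = 0 → A_x = 33.8282 × 0.809017 = 27.37 kN.
ΣF_y = 0: A_y + T·sin36° − 15 − 15 = 0 → A_y = 30 − 33.8282 × 0.587785 = 10.12 kN.

T = 33.83 kN, A_x = 27.37 kN, A_y = 10.12 kN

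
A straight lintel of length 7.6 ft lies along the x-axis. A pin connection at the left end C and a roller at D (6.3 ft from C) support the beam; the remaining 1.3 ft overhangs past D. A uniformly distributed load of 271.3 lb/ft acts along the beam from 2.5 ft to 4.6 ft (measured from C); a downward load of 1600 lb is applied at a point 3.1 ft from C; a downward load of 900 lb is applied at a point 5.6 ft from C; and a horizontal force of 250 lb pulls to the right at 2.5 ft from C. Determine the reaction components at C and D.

C_x = -250.0 lb, C_y = 1161 lb, D_y = 1908 lb

Resultant of the distributed load: 271.3 × 2.1 = 569.73 lb at 3.55 ft from C.
Moments about C: D_y·6.3 − (271.3·2.1)·3.55 − 1600·3.1 − 900·5.6 = 0 → D_y = 12022.5415/6.3 = 1908.34 ≈ 1908 lb.
ΣF_y = 0: C_y + 1908.34 − 271.3·2.1 − 1600 − 900 = 0 → C_y = 1161 lb.
ΣF_x = 0: C_x + 250 = 0 → C_x = -250.0 lb.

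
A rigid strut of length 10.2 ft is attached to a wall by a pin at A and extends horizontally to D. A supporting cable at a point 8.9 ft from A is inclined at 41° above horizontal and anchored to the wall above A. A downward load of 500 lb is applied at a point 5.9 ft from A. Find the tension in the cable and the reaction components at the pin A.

T = 505.2 lb, A_x = 381.3 lb, A_y = 168.5 lb

ΣM about A: T·sin41°·8.9 − 500·5.9 = 0 → T = 2950/(8.9·0.656059) = 505.23 ≈ 505.2 lb.
ΣF_x = 0: A_x − T·cos41° = 0 → A_x = 505.23 × 0.75471 = 381.3 lb.
ΣF_y = 0: A_y + T·sin41° − 500 = 0 → A_y = 500 − 505.23 × 0.656059 = 168.5 lb.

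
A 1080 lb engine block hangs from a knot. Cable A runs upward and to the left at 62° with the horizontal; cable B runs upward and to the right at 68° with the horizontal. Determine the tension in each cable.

ΣF_x = 0: −T_A·cos62° + T_B·cos68° = 0 → T_B = 1.25324·T_A.
ΣF_y = 0: T_A·sin62° + T_B·sin68° = 1080.
Substitute: T_A·(0.882948 + 1.25324·0.927184) = 1080 → T_A = 528.135 ≈ 528.1 lb.
Then T_B = 1.25324 × 528.135 = 661.9 lb.

T_A = 528.1 lb, T_B = 661.9 lb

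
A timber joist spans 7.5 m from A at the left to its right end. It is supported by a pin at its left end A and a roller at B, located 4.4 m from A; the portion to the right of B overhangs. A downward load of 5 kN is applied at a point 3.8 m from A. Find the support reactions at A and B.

A_x = 0, A_y = 0.6818 kN, B_y = 4.318 kN

ΣM about A: B_y·4.4 − 5·3.8 = 0 → B_y = 19/4.4 = 4.31818 ≈ 4.318 kN.
ΣF_y = 0: A_y + 4.31818 − 5 = 0 → A_y = 0.6818 kN.
ΣF_x = 0: no horizontal applied forces, so A_x = 0.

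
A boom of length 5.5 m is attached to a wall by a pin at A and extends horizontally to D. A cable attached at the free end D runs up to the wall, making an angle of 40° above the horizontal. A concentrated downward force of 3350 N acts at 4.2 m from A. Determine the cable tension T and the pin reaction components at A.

ΣM about A: T·sin40°·5.5 − 3350·4.2 = 0 → T = 14070/(5.5·0.642788) = 3979.82 ≈ 3980 N.
ΣF_x = 0: A_x − T·cos40° = 0 → A_x = 3979.82 × 0.766044 = 3049 N.
ΣF_y = 0: A_y + T·sin40° − 3350 = 0 → A_y = 3350 − 3979.82 × 0.642788 = 791.8 N.

T = 3980 N, A_x = 3049 N, A_y = 791.8 N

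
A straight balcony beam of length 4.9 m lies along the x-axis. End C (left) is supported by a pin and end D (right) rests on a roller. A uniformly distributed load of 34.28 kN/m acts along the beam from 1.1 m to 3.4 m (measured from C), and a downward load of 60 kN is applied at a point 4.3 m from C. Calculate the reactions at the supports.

C_x = 0, C_y = 49.99 kN, D_y = 88.86 kN

Resultant of the distributed load: 34.28 × 2.3 = 78.844 kN at 2.25 m from C.
Taking moments about C: D_y·4.9 − (34.28·2.3)·2.25 − 60·4.3 = 0 → D_y = 435.399/4.9 = 88.8569 ≈ 88.86 kN.
ΣF_y = 0: C_y + 88.8569 − 34.28·2.3 − 60 = 0 → C_y = 49.99 kN.
ΣF_x = 0: no horizontal applied forces, so C_x = 0.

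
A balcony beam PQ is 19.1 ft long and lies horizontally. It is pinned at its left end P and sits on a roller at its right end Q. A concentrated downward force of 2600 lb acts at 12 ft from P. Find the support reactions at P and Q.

Taking moments about P: Q_y·19.1 − 2600·12 = 0 → Q_y = 31200/19.1 = 1633.51 ≈ 1634 lb.
ΣF_y = 0: P_y + 1633.51 − 2600 = 0 → P_y = 966.5 lb.
ΣF_x = 0: no horizontal applied forces, so P_x = 0.

P_x = 0, P_y = 966.5 lb, Q_y = 1634 lb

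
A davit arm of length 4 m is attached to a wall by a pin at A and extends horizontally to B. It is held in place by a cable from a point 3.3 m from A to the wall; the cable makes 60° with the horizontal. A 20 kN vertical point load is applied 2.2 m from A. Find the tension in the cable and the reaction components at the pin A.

T = 15.40 kN, A_x = 7.698 kN, A_y = 6.667 kN

ΣM about A: T·sin60°·3.3 − 20·2.2 = 0 → T = 44/(3.3·0.866025) = 15.396 ≈ 15.40 kN.
ΣF_x = 0: A_x − T·cos60° = 0 → A_x = 15.396 × 0.5 = 7.698 kN.
ΣF_y = 0: A_y + T·sin60° − 20 = 0 → A_y = 20 − 15.396 × 0.866025 = 6.667 kN.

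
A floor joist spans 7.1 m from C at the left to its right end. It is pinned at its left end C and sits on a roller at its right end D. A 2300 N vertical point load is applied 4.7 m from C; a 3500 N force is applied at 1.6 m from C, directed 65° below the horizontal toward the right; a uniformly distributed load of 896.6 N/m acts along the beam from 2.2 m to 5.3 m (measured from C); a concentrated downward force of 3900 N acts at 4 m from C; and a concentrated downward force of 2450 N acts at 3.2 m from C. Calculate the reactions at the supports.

C_x = -1479 N, C_y = 7595 N, D_y = 7007 N

Resultant of the distributed load: 896.6 × 3.1 = 2779.46 N at 3.75 m from C.
ΣM about C: D_y·7.1 − 2300·4.7 − 3500·sin65°·1.6 − (896.6·3.1)·3.75 − 3900·4 − 2450·3.2 = 0 → D_y = 49748.3/7.1 = 7006.8 ≈ 7007 N.
ΣF_y = 0: C_y + 7006.8 − 2300 − 3500·sin65° − 896.6·3.1 − 3900 − 2450 = 0 → C_y = 7595 N.
ΣF_x = 0: C_x + 3500·cos65° = 0 → C_x = -1479 N.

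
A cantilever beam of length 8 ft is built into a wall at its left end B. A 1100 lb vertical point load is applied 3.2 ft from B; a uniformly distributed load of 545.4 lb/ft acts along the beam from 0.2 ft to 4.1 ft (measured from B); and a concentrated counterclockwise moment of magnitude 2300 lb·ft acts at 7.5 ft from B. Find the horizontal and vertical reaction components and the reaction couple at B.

B_x = 0, B_y = 3227 lb, M_B = 5793 lb·ft

Resultant of the distributed load: 545.4 × 3.9 = 2127.06 lb at 2.15 ft from B.
ΣF_x = 0: B_x = 0.
ΣF_y = 0: B_y − 1100 − 545.4·3.9 = 0 → B_y = 3227 lb.
ΣM about B: M_B − 1100·3.2 − (545.4·3.9)·2.15 + 2300 = 0 → M_B = 5793 lb·ft.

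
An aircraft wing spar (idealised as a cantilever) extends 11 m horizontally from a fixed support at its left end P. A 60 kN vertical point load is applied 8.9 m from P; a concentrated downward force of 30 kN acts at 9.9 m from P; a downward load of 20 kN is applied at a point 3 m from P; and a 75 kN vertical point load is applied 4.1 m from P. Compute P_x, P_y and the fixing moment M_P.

ΣF_x = 0: P_x = 0.
ΣF_y = 0: P_y − 60 − 30 − 20 − 75 = 0 → P_y = 185.0 kN.
ΣM about P: M_P − 60·8.9 − 30·9.9 − 20·3 − 75·4.1 = 0 → M_P = 1198 kN·m.

P_x = 0, P_y = 185.0 kN, M_P = 1198 kN·m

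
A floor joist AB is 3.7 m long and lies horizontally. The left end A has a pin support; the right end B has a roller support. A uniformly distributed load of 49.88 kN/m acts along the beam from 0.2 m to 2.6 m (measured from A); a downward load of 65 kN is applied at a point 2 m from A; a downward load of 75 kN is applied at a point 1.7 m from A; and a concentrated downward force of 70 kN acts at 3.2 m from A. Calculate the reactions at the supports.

A_x = 0, A_y = 154.3 kN, B_y = 175.4 kN

Resultant of the distributed load: 49.88 × 2.4 = 119.712 kN at 1.4 m from A.
Moments about A: B_y·3.7 − (49.88·2.4)·1.4 − 65·2 − 75·1.7 − 70·3.2 = 0 → B_y = 649.0968/3.7 = 175.432 ≈ 175.4 kN.
ΣF_y = 0: A_y + 175.432 − 49.88·2.4 − 65 − 75 − 70 = 0 → A_y = 154.3 kN.
ΣF_x = 0: no horizontal applied forces, so A_x = 0.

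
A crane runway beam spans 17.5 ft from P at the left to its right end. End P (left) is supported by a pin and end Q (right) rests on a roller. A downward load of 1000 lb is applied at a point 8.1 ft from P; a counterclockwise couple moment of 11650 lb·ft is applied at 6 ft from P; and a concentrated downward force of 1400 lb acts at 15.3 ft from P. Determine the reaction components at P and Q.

ΣM about P: Q_y·17.5 − 1000·8.1 + 11650 − 1400·15.3 = 0 → Q_y = 17870/17.5 = 1021.14 ≈ 1021 lb.
ΣF_y = 0: P_y + 1021.14 − 1000 − 1400 = 0 → P_y = 1379 lb.
ΣF_x = 0: no horizontal applied forces, so P_x = 0.

P_x = 0, P_y = 1379 lb, Q_y = 1021 lb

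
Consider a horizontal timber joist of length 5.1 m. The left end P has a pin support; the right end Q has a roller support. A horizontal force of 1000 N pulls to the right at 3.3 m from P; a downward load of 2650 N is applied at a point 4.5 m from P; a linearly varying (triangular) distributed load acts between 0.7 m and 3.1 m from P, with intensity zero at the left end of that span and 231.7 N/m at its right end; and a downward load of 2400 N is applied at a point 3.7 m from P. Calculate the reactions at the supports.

P_x = -1000 N, P_y = 1123 N, Q_y = 4205 N

Resultant of the triangular load: ½ × 231.7 × 2.4 = 278.04 N, acting at 2.3 m from P (one-third of the span from the peak).
ΣM about P: Q_y·5.1 − 2650·4.5 − (½·231.7·2.4)·2.3 − 2400·3.7 = 0 → Q_y = 21444.492/5.1 = 4204.8 ≈ 4205 N.
ΣF_y = 0: P_y + 4204.8 − 2650 − ½·231.7·2.4 − 2400 = 0 → P_y = 1123 N.
ΣF_x = 0: P_x + 1000 = 0 → P_x = -1000 N.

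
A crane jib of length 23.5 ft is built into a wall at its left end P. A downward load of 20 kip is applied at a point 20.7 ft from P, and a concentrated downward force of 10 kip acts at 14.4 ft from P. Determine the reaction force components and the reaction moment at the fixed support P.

ΣF_x = 0: P_x = 0.
ΣF_y = 0: P_y − 20 − 10 = 0 → P_y = 30.00 kip.
ΣM about P: M_P − 20·20.7 − 10·14.4 = 0 → M_P = 558.0 kip·ft.

P_x = 0, P_y = 30.00 kip, M_P = 558.0 kip·ft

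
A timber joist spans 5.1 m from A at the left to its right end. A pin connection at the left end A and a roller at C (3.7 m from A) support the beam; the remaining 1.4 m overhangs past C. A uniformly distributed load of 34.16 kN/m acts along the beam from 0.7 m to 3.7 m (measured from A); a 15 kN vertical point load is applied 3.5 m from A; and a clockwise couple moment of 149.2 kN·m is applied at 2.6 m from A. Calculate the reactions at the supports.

Resultant of the distributed load: 34.16 × 3 = 102.48 kN at 2.2 m from A.
Moments about A: C_y·3.7 − (34.16·3)·2.2 − 15·3.5 − 149.2 = 0 → C_y = 427.156/3.7 = 115.448 ≈ 115.4 kN.
ΣF_y = 0: A_y + 115.448 − 34.16·3 − 15 = 0 → A_y = 2.032 kN.
ΣF_x = 0: no horizontal applied forces, so A_x = 0.

A_x = 0, A_y = 2.032 kN, C_y = 115.4 kN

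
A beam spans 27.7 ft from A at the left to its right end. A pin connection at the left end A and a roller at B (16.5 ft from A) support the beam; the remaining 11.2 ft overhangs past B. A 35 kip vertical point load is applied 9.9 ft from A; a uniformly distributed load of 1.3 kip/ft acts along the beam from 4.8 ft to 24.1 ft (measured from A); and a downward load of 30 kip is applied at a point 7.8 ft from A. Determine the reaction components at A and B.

Resultant of the distributed load: 1.3 × 19.3 = 25.09 kip at 14.45 ft from A.
ΣM about A: B_y·16.5 − 35·9.9 − (1.3·19.3)·14.45 − 30·7.8 = 0 → B_y = 943.0505/16.5 = 57.1546 ≈ 57.15 kip.
ΣF_y = 0: A_y + 57.1546 − 35 − 1.3·19.3 − 30 = 0 → A_y = 32.94 kip.
ΣF_x = 0: no horizontal applied forces, so A_x = 0.

A_x = 0, A_y = 32.94 kip, B_y = 57.15 kip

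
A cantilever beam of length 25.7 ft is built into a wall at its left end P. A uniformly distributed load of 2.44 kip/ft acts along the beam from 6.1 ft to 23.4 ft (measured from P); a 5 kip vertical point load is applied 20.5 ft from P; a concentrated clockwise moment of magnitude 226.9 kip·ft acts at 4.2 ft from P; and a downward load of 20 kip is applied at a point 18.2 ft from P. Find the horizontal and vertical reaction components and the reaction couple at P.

P_x = 0, P_y = 67.21 kip, M_P = 1316 kip·ft

Resultant of the distributed load: 2.44 × 17.3 = 42.212 kip at 14.75 ft from P.
ΣF_x = 0: P_x = 0.
ΣF_y = 0: P_y − 2.44·17.3 − 5 − 20 = 0 → P_y = 67.21 kip.
ΣM about P: M_P − (2.44·17.3)·14.75 − 5·20.5 − 226.9 − 20·18.2 = 0 → M_P = 1316 kip·ft.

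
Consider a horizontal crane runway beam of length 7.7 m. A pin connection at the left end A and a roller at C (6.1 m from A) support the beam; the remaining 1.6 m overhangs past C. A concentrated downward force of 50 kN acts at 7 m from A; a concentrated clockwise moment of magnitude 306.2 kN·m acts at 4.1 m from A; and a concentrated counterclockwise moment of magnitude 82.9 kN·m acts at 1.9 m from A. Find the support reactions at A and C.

A_x = 0, A_y = -43.98 kN, C_y = 93.98 kN

ΣM about A: C_y·6.1 − 50·7 − 306.2 + 82.9 = 0 → C_y = 573.3/6.1 = 93.9836 ≈ 93.98 kN.
ΣF_y = 0: A_y + 93.9836 − 50 = 0 → A_y = -43.98 kN.
ΣF_x = 0: no horizontal applied forces, so A_x = 0.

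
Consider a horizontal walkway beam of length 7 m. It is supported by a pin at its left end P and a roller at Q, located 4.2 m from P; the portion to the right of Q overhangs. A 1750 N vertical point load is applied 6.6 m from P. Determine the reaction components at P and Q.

Taking moments about P: Q_y·4.2 − 1750·6.6 = 0 → Q_y = 11550/4.2 = 2750 N.
ΣF_y = 0: P_y + 2750 − 1750 = 0 → P_y = -1000 N.
ΣF_x = 0: no horizontal applied forces, so P_x = 0.

P_x = 0, P_y = -1000 N, Q_y = 2750 N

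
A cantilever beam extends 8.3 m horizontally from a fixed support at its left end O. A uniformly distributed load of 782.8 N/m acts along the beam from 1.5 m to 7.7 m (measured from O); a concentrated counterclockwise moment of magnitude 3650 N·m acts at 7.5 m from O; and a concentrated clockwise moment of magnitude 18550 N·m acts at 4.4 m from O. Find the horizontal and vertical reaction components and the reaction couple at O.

Resultant of the distributed load: 782.8 × 6.2 = 4853.36 N at 4.6 m from O.
ΣF_x = 0: O_x = 0.
ΣF_y = 0: O_y − 782.8·6.2 = 0 → O_y = 4853 N.
ΣM about O: M_O − (782.8·6.2)·4.6 + 3650 − 18550 = 0 → M_O = 37230 N·m.

O_x = 0, O_y = 4853 N, M_O = 37230 N·m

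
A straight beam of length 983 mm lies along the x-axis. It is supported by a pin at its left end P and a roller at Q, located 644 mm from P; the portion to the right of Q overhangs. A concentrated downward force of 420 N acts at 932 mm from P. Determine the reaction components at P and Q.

P_x = 0, P_y = -187.8 N, Q_y = 607.8 N

ΣM about P: Q_y·644 − 420·932 = 0 → Q_y = 391440/644 = 607.826 ≈ 607.8 N.
ΣF_y = 0: P_y + 607.826 − 420 = 0 → P_y = -187.8 N.
ΣF_x = 0: no horizontal applied forces, so P_x = 0.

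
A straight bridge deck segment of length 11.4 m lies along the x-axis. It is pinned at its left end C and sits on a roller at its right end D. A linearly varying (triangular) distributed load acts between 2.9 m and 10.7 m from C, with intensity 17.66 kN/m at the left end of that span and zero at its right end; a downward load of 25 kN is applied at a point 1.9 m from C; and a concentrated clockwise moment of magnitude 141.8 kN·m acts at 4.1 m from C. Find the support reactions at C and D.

C_x = 0, C_y = 44.04 kN, D_y = 49.83 kN

Resultant of the triangular load: ½ × 17.66 × 7.8 = 68.874 kN, acting at 5.5 m from C (one-third of the span from the peak).
ΣM about C: D_y·11.4 − (½·17.66·7.8)·5.5 − 25·1.9 − 141.8 = 0 → D_y = 568.107/11.4 = 49.8339 ≈ 49.83 kN.
ΣF_y = 0: C_y + 49.8339 − ½·17.66·7.8 − 25 = 0 → C_y = 44.04 kN.
ΣF_x = 0: no horizontal applied forces, so C_x = 0.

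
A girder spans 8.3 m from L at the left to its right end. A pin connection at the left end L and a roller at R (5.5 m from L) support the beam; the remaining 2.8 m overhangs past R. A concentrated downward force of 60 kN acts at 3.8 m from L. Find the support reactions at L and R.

L_x = 0, L_y = 18.55 kN, R_y = 41.45 kN

Moments about L: R_y·5.5 − 60·3.8 = 0 → R_y = 228/5.5 = 41.4545 ≈ 41.45 kN.
ΣF_y = 0: L_y + 41.4545 − 60 = 0 → L_y = 18.55 kN.
ΣF_x = 0: no horizontal applied forces, so L_x = 0.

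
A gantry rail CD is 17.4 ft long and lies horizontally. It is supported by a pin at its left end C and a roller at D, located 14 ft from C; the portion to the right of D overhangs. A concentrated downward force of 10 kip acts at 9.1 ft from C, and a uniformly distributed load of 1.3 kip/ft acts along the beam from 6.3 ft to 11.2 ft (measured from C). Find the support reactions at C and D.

C_x = 0, C_y = 5.889 kip, D_y = 10.48 kip

Resultant of the distributed load: 1.3 × 4.9 = 6.37 kip at 8.75 ft from C.
Taking moments about C: D_y·14 − 10·9.1 − (1.3·4.9)·8.75 = 0 → D_y = 146.7375/14 = 10.4813 ≈ 10.48 kip.
ΣF_y = 0: C_y + 10.4813 − 10 − 1.3·4.9 = 0 → C_y = 5.889 kip.
ΣF_x = 0: no horizontal applied forces, so C_x = 0.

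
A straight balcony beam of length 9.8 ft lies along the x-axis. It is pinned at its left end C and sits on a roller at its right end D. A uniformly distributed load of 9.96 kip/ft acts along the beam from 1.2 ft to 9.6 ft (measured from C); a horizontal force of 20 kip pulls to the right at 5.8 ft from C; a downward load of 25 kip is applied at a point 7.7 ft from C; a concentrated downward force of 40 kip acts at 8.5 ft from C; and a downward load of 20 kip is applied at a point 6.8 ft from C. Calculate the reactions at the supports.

C_x = -20.00 kip, C_y = 54.35 kip, D_y = 114.3 kip

Resultant of the distributed load: 9.96 × 8.4 = 83.664 kip at 5.4 ft from C.
ΣM about C: D_y·9.8 − (9.96·8.4)·5.4 − 25·7.7 − 40·8.5 − 20·6.8 = 0 → D_y = 1120.2856/9.8 = 114.315 ≈ 114.3 kip.
ΣF_y = 0: C_y + 114.315 − 9.96·8.4 − 25 − 40 − 20 = 0 → C_y = 54.35 kip.
ΣF_x = 0: C_x + 20 = 0 → C_x = -20.00 kip.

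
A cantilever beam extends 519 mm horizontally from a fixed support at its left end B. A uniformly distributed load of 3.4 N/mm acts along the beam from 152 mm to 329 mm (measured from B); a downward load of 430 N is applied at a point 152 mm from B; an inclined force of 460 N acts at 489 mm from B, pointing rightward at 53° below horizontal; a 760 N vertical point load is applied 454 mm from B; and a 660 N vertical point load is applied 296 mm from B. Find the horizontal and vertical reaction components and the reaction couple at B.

Resultant of the distributed load: 3.4 × 177 = 601.8 N at 240.5 mm from B.
ΣF_x = 0: B_x + 460·cos53° = 0 → B_x = -276.8 N.
ΣF_y = 0: B_y − 3.4·177 − 430 − 460·sin53° − 760 − 660 = 0 → B_y = 2819 N.
ΣM about B: M_B − (3.4·177)·240.5 − 430·152 − 460·sin53°·489 − 760·454 − 660·296 = 0 → M_B = 930100 N·mm.

B_x = -276.8 N, B_y = 2819 N, M_B = 930100 N·mm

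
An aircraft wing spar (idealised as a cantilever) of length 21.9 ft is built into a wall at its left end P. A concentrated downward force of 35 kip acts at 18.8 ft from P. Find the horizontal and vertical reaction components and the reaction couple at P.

ΣF_x = 0: P_x = 0.
ΣF_y = 0: P_y − 35 = 0 → P_y = 35.00 kip.
ΣM about P: M_P − 35·18.8 = 0 → M_P = 658.0 kip·ft.

P_x = 0, P_y = 35.00 kip, M_P = 658.0 kip·ft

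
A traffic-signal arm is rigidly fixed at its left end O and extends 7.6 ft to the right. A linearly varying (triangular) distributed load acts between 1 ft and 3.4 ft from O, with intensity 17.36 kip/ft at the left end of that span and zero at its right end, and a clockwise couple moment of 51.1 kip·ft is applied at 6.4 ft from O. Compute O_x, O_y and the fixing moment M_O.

O_x = 0, O_y = 20.83 kip, M_O = 88.60 kip·ft

Resultant of the triangular load: ½ × 17.36 × 2.4 = 20.832 kip, acting at 1.8 ft from O (one-third of the span from the peak).
ΣF_x = 0: O_x = 0.
ΣF_y = 0: O_y − ½·17.36·2.4 = 0 → O_y = 20.83 kip.
ΣM about O: M_O − (½·17.36·2.4)·1.8 − 51.1 = 0 → M_O = 88.60 kip·ft.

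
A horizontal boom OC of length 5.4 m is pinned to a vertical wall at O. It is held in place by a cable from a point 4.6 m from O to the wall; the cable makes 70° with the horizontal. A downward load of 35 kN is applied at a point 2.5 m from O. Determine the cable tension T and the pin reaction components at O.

T = 20.24 kN, O_x = 6.923 kN, O_y = 15.98 kN

ΣM about O: T·sin70°·4.6 − 35·2.5 = 0 → T = 87.5/(4.6·0.939693) = 20.2425 ≈ 20.24 kN.
ΣF_x = 0: O_x − T·cos70° = 0 → O_x = 20.2425 × 0.34202 = 6.923 kN.
ΣF_y = 0: O_y + T·sin70° − 35 = 0 → O_y = 35 − 20.2425 × 0.939693 = 15.98 kN.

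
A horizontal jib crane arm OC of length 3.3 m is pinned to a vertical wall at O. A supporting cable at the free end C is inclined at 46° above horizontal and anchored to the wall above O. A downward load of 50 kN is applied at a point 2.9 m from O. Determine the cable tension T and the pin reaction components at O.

T = 61.08 kN, O_x = 42.43 kN, O_y = 6.061 kN

ΣM about O: T·sin46°·3.3 − 50·2.9 = 0 → T = 145/(3.3·0.71934) = 61.0829 ≈ 61.08 kN.
ΣF_x = 0: O_x − T·cos46° = 0 → O_x = 61.0829 × 0.694658 = 42.43 kN.
ΣF_y = 0: O_y + T·sin46° − 50 = 0 → O_y = 50 − 61.0829 × 0.71934 = 6.061 kN.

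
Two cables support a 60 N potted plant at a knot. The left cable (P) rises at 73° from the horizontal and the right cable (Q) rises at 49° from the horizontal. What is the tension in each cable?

ΣF_x = 0: −T_P·cos73° + T_Q·cos49° = 0 → T_Q = 0.445648·T_P.
ΣF_y = 0: T_P·sin73° + T_Q·sin49° = 60.
Substitute: T_P·(0.956305 + 0.445648·0.75471) = 60 → T_P = 46.4166 ≈ 46.42 N.
Then T_Q = 0.445648 × 46.4166 = 20.69 N.

T_P = 46.42 N, T_Q = 20.69 N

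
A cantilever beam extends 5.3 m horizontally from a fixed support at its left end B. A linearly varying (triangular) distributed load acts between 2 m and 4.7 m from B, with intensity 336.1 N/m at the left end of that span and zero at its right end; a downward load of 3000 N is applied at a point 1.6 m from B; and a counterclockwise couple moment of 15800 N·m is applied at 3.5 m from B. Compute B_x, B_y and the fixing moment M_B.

B_x = 0, B_y = 3454 N, M_B = -9684 N·m

Resultant of the triangular load: ½ × 336.1 × 2.7 = 453.735 N, acting at 2.9 m from B (one-third of the span from the peak).
ΣF_x = 0: B_x = 0.
ΣF_y = 0: B_y − ½·336.1·2.7 − 3000 = 0 → B_y = 3454 N.
ΣM about B: M_B − (½·336.1·2.7)·2.9 − 3000·1.6 + 15800 = 0 → M_B = -9684 N·m.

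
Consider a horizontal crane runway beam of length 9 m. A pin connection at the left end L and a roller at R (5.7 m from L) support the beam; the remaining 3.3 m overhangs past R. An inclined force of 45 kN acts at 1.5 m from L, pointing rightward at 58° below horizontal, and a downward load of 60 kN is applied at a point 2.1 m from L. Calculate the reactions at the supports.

L_x = -23.85 kN, L_y = 66.01 kN, R_y = 32.15 kN

Taking moments about L: R_y·5.7 − 45·sin58°·1.5 − 60·2.1 = 0 → R_y = 183.243/5.7 = 32.1479 ≈ 32.15 kN.
ΣF_y = 0: L_y + 32.1479 − 45·sin58° − 60 = 0 → L_y = 66.01 kN.
ΣF_x = 0: L_x + 45·cos58° = 0 → L_x = -23.85 kN.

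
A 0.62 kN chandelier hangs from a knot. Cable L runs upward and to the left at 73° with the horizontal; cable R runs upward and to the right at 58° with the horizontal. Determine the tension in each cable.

ΣF_x = 0: −T_L·cos73° + T_R·cos58° = 0 → T_R = 0.551729·T_L.
ΣF_y = 0: T_L·sin73° + T_R·sin58° = 0.62.
Substitute: T_L·(0.956305 + 0.551729·0.848048) = 0.62 → T_L = 0.435333 ≈ 0.4353 kN.
Then T_R = 0.551729 × 0.435333 = 0.2402 kN.

T_L = 0.4353 kN, T_R = 0.2402 kN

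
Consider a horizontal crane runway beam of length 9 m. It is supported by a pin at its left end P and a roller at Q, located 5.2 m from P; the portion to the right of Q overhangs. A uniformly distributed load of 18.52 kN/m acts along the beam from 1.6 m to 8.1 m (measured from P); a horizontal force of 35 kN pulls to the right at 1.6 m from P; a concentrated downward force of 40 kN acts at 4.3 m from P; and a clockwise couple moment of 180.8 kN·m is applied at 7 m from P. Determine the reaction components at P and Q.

Resultant of the distributed load: 18.52 × 6.5 = 120.38 kN at 4.85 m from P.
Taking moments about P: Q_y·5.2 − (18.52·6.5)·4.85 − 40·4.3 − 180.8 = 0 → Q_y = 936.643/5.2 = 180.124 ≈ 180.1 kN.
ΣF_y = 0: P_y + 180.124 − 18.52·6.5 − 40 = 0 → P_y = -19.74 kN.
ΣF_x = 0: P_x + 35 = 0 → P_x = -35.00 kN.

P_x = -35.00 kN, P_y = -19.74 kN, Q_y = 180.1 kN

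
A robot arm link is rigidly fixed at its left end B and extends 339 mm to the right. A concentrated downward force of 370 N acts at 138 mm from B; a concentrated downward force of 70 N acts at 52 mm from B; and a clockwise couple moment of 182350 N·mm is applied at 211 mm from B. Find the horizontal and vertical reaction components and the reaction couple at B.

B_x = 0, B_y = 440.0 N, M_B = 237000 N·mm

ΣF_x = 0: B_x = 0.
ΣF_y = 0: B_y − 370 − 70 = 0 → B_y = 440.0 N.
ΣM about B: M_B − 370·138 − 70·52 − 182350 = 0 → M_B = 237000 N·mm.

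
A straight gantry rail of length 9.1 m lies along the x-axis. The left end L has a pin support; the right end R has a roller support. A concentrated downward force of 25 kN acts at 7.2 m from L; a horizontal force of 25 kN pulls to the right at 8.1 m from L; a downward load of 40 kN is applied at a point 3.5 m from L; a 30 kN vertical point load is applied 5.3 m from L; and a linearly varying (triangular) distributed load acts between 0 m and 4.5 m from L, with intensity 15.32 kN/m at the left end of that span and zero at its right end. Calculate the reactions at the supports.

Resultant of the triangular load: ½ × 15.32 × 4.5 = 34.47 kN, acting at 1.5 m from L (one-third of the span from the peak).
Taking moments about L: R_y·9.1 − 25·7.2 − 40·3.5 − 30·5.3 − (½·15.32·4.5)·1.5 = 0 → R_y = 530.705/9.1 = 58.3192 ≈ 58.32 kN.
ΣF_y = 0: L_y + 58.3192 − 25 − 40 − 30 − ½·15.32·4.5 = 0 → L_y = 71.15 kN.
ΣF_x = 0: L_x + 25 = 0 → L_x = -25.00 kN.

L_x = -25.00 kN, L_y = 71.15 kN, R_y = 58.32 kN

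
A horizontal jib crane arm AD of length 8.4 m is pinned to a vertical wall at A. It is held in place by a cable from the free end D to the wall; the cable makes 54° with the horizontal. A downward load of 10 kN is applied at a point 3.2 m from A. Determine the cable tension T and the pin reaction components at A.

T = 4.709 kN, A_x = 2.768 kN, A_y = 6.190 kN

ΣM about A: T·sin54°·8.4 − 10·3.2 = 0 → T = 32/(8.4·0.809017) = 4.70883 ≈ 4.709 kN.
ΣF_x = 0: A_x − T·cos54° = 0 → A_x = 4.70883 × 0.587785 = 2.768 kN.
ΣF_y = 0: A_y + T·sin54° − 10 = 0 → A_y = 10 − 4.70883 × 0.809017 = 6.190 kN.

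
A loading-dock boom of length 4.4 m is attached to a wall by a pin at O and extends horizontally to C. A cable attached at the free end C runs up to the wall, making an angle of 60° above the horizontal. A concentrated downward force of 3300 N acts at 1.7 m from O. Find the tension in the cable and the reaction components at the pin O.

ΣM about O: T·sin60°·4.4 − 3300·1.7 = 0 → T = 5610/(4.4·0.866025) = 1472.24 ≈ 1472 N.
ΣF_x = 0: O_x − T·cos60° = 0 → O_x = 1472.24 × 0.5 = 736.1 N.
ΣF_y = 0: O_y + T·sin60° − 3300 = 0 → O_y = 3300 − 1472.24 × 0.866025 = 2025 N.

T = 1472 N, O_x = 736.1 N, O_y = 2025 N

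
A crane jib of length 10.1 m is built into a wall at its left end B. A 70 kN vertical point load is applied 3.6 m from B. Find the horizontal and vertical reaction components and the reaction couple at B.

ΣF_x = 0: B_x = 0.
ΣF_y = 0: B_y − 70 = 0 → B_y = 70.00 kN.
ΣM about B: M_B − 70·3.6 = 0 → M_B = 252.0 kN·m.

B_x = 0, B_y = 70.00 kN, M_B = 252.0 kN·m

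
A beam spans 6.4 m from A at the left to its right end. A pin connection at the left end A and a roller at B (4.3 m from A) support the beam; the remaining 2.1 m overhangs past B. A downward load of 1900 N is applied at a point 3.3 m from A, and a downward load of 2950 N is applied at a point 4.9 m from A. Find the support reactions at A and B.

Taking moments about A: B_y·4.3 − 1900·3.3 − 2950·4.9 = 0 → B_y = 20725/4.3 = 4819.77 ≈ 4820 N.
ΣF_y = 0: A_y + 4819.77 − 1900 − 2950 = 0 → A_y = 30.23 N.
ΣF_x = 0: no horizontal applied forces, so A_x = 0.

A_x = 0, A_y = 30.23 N, B_y = 4820 N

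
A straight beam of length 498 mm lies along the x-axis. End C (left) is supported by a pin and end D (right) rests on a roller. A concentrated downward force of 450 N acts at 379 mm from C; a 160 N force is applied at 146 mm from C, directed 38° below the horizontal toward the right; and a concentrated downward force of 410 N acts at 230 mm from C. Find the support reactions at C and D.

C_x = -126.1 N, C_y = 397.8 N, D_y = 560.7 N

Taking moments about C: D_y·498 − 450·379 − 160·sin38°·146 − 410·230 = 0 → D_y = 279232/498 = 560.707 ≈ 560.7 N.
ΣF_y = 0: C_y + 560.707 − 450 − 160·sin38° − 410 = 0 → C_y = 397.8 N.
ΣF_x = 0: C_x + 160·cos38° = 0 → C_x = -126.1 N.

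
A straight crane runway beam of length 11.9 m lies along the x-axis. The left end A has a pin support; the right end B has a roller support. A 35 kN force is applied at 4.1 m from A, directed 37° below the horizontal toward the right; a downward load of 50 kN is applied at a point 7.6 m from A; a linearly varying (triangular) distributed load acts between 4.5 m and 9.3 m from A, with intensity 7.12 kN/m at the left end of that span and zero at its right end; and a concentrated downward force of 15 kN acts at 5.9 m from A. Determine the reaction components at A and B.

Resultant of the triangular load: ½ × 7.12 × 4.8 = 17.088 kN, acting at 6.1 m from A (one-third of the span from the peak).
Taking moments about A: B_y·11.9 − 35·sin37°·4.1 − 50·7.6 − (½·7.12·4.8)·6.1 − 15·5.9 = 0 → B_y = 659.097/11.9 = 55.3863 ≈ 55.39 kN.
ΣF_y = 0: A_y + 55.3863 − 35·sin37° − 50 − ½·7.12·4.8 − 15 = 0 → A_y = 47.77 kN.
ΣF_x = 0: A_x + 35·cos37° = 0 → A_x = -27.95 kN.

A_x = -27.95 kN, A_y = 47.77 kN, B_y = 55.39 kN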